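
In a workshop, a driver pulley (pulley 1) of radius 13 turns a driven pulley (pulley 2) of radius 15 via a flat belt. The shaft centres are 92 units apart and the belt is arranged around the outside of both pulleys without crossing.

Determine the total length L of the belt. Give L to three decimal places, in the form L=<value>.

open belt: β = asin((r2−r1)/C) = asin(2/92) = 1.2457°
wrap1 = π − 2β = 177.5087°
wrap2 = π + 2β = 182.4913°
tangent length = C·cosβ = 91.9783
L = r1·wrap1 + r2·wrap2 + 2·C·cosβ = 13·3.0981 + 15·3.1851 + 2·91.9783 = 272.0081

L=272.008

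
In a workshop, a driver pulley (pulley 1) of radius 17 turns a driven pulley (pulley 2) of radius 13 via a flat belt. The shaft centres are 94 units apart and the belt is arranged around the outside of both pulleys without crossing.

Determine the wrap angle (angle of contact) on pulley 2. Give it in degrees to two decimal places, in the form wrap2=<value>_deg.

wrap2=175.12_deg

open belt: β = asin((r2−r1)/C) = asin(-4/94) = -2.4389°
wrap1 = π − 2β = 184.8777°
wrap2 = π + 2β = 175.1223°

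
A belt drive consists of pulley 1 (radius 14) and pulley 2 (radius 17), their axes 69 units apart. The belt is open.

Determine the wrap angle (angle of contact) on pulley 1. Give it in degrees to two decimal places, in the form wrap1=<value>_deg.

wrap1=175.02_deg

open belt: β = asin((r2−r1)/C) = asin(3/69) = 2.4919°
wrap1 = π − 2β = 175.0162°
wrap2 = π + 2β = 184.9838°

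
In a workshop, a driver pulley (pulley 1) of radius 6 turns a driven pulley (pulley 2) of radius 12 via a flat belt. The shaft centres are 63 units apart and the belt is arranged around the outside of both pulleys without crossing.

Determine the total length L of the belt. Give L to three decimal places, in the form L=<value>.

open belt: β = asin((r2−r1)/C) = asin(6/63) = 5.4650°
wrap1 = π − 2β = 169.0700°
wrap2 = π + 2β = 190.9300°
tangent length = C·cosβ = 62.7136
L = r1·wrap1 + r2·wrap2 + 2·C·cosβ = 6·2.9508 + 12·3.3324 + 2·62.7136 = 183.1205

L=183.121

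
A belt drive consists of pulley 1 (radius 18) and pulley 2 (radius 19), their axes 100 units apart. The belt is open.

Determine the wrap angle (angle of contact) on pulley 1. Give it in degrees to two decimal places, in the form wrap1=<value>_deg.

wrap1=178.85_deg

open belt: β = asin((r2−r1)/C) = asin(1/100) = 0.5730°
wrap1 = π − 2β = 178.8541°
wrap2 = π + 2β = 181.1459°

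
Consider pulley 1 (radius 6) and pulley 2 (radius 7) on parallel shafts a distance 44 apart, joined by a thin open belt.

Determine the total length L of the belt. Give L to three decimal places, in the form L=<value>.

L=128.863

open belt: β = asin((r2−r1)/C) = asin(1/44) = 1.3023°
wrap1 = π − 2β = 177.3954°
wrap2 = π + 2β = 182.6046°
tangent length = C·cosβ = 43.9886
L = r1·wrap1 + r2·wrap2 + 2·C·cosβ = 6·3.0961 + 7·3.1871 + 2·43.9886 = 128.8634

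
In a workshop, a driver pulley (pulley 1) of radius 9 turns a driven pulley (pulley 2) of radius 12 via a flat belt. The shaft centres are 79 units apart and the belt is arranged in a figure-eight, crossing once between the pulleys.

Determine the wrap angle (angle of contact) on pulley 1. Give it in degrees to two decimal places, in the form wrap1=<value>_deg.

wrap1=210.83_deg

crossed belt: β = asin((r1+r2)/C) = asin(21/79) = 15.4158°
wrap1 = wrap2 = π + 2β = 210.8317°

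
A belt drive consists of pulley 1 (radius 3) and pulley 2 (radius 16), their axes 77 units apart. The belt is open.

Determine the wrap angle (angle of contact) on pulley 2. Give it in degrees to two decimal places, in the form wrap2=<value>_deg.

wrap2=199.44_deg

open belt: β = asin((r2−r1)/C) = asin(13/77) = 9.7199°
wrap1 = π − 2β = 160.5603°
wrap2 = π + 2β = 199.4397°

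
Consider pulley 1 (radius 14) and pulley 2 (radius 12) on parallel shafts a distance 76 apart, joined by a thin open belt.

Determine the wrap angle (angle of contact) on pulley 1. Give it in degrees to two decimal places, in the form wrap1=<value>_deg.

open belt: β = asin((r2−r1)/C) = asin(-2/76) = -1.5080°
wrap1 = π − 2β = 183.0159°
wrap2 = π + 2β = 176.9841°

wrap1=183.02_deg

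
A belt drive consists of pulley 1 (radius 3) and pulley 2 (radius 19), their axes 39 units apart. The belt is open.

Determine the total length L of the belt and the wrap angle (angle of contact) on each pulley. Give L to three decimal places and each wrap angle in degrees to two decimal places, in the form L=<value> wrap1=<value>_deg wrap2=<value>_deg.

L=153.776 wrap1=131.56_deg wrap2=228.44_deg

open belt: β = asin((r2−r1)/C) = asin(16/39) = 24.2209°
wrap1 = π − 2β = 131.5581°
wrap2 = π + 2β = 228.4419°
tangent length = C·cosβ = 35.5668
L = r1·wrap1 + r2·wrap2 + 2·C·cosβ = 3·2.2961 + 19·3.9871 + 2·35.5668 = 153.7762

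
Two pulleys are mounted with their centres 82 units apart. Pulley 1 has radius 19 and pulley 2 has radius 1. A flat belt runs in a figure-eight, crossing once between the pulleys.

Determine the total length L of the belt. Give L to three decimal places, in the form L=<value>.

L=231.735

crossed belt: β = asin((r1+r2)/C) = asin(20/82) = 14.1170°
wrap1 = wrap2 = π + 2β = 208.2340°
tangent length = C·cosβ = 79.5236
L = (r1+r2)·wrap + 2·C·cosβ = 20·3.6344 + 2·79.5236 = 231.7345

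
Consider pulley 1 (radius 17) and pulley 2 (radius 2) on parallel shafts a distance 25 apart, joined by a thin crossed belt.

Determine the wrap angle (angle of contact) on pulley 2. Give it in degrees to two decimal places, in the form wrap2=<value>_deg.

crossed belt: β = asin((r1+r2)/C) = asin(19/25) = 49.4642°
wrap1 = wrap2 = π + 2β = 278.9284°

wrap2=278.93_deg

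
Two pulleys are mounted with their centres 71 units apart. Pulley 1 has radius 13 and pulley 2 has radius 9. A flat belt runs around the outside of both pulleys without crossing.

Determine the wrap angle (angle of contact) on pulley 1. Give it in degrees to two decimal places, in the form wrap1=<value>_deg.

open belt: β = asin((r2−r1)/C) = asin(-4/71) = -3.2296°
wrap1 = π − 2β = 186.4593°
wrap2 = π + 2β = 173.5407°

wrap1=186.46_deg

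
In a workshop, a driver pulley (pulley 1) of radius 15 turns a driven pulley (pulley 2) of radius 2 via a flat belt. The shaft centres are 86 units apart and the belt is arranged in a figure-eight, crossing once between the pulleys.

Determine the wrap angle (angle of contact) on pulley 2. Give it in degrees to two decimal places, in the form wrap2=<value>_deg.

wrap2=202.80_deg

crossed belt: β = asin((r1+r2)/C) = asin(17/86) = 11.4010°
wrap1 = wrap2 = π + 2β = 202.8020°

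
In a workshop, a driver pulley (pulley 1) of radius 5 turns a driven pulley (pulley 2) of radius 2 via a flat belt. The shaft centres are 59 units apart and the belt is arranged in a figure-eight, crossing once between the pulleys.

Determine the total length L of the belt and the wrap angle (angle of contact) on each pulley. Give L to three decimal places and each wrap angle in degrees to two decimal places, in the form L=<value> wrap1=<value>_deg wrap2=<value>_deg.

crossed belt: β = asin((r1+r2)/C) = asin(7/59) = 6.8139°
wrap1 = wrap2 = π + 2β = 193.6277°
tangent length = C·cosβ = 58.5833
L = (r1+r2)·wrap + 2·C·cosβ = 7·3.3794 + 2·58.5833 = 140.8226

L=140.823 wrap1=193.63_deg wrap2=193.63_deg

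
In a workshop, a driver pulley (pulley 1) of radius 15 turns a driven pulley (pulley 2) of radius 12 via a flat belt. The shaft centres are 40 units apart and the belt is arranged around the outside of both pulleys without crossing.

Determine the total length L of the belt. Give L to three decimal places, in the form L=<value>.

L=165.048

open belt: β = asin((r2−r1)/C) = asin(-3/40) = -4.3012°
wrap1 = π − 2β = 188.6024°
wrap2 = π + 2β = 171.3976°
tangent length = C·cosβ = 39.8873
L = r1·wrap1 + r2·wrap2 + 2·C·cosβ = 15·3.2917 + 12·2.9915 + 2·39.8873 = 165.0481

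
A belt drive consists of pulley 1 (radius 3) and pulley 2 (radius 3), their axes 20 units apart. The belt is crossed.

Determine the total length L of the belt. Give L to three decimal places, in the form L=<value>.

crossed belt: β = asin((r1+r2)/C) = asin(6/20) = 17.4576°
wrap1 = wrap2 = π + 2β = 214.9152°
tangent length = C·cosβ = 19.0788
L = (r1+r2)·wrap + 2·C·cosβ = 6·3.7510 + 2·19.0788 = 60.6634

L=60.663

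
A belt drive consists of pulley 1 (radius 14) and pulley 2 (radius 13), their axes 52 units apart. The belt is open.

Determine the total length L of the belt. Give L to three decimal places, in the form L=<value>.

open belt: β = asin((r2−r1)/C) = asin(-1/52) = -1.1019°
wrap1 = π − 2β = 182.2038°
wrap2 = π + 2β = 177.7962°
tangent length = C·cosβ = 51.9904
L = r1·wrap1 + r2·wrap2 + 2·C·cosβ = 14·3.1801 + 13·3.1031 + 2·51.9904 = 188.8422

L=188.842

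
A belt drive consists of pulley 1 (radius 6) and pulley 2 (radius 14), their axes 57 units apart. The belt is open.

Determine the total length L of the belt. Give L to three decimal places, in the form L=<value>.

open belt: β = asin((r2−r1)/C) = asin(8/57) = 8.0682°
wrap1 = π − 2β = 163.8637°
wrap2 = π + 2β = 196.1363°
tangent length = C·cosβ = 56.4358
L = r1·wrap1 + r2·wrap2 + 2·C·cosβ = 6·2.8600 + 14·3.4232 + 2·56.4358 = 177.9565

L=177.957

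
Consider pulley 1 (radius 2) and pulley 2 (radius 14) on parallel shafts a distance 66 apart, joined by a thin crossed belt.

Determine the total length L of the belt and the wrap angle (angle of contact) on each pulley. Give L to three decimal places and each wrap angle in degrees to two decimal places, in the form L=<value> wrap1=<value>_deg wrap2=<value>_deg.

L=186.164 wrap1=208.06_deg wrap2=208.06_deg

crossed belt: β = asin((r1+r2)/C) = asin(16/66) = 14.0297°
wrap1 = wrap2 = π + 2β = 208.0593°
tangent length = C·cosβ = 64.0312
L = (r1+r2)·wrap + 2·C·cosβ = 16·3.6313 + 2·64.0312 = 186.1636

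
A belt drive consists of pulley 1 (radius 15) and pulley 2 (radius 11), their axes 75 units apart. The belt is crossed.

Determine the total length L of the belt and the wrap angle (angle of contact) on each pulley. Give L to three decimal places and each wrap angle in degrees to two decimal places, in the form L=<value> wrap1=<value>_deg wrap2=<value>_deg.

crossed belt: β = asin((r1+r2)/C) = asin(26/75) = 20.2836°
wrap1 = wrap2 = π + 2β = 220.5671°
tangent length = C·cosβ = 70.3491
L = (r1+r2)·wrap + 2·C·cosβ = 26·3.8496 + 2·70.3491 = 240.7885

L=240.788 wrap1=220.57_deg wrap2=220.57_deg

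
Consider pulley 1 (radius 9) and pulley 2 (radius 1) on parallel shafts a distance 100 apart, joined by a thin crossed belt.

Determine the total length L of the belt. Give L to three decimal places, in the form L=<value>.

crossed belt: β = asin((r1+r2)/C) = asin(10/100) = 5.7392°
wrap1 = wrap2 = π + 2β = 191.4783°
tangent length = C·cosβ = 99.4987
L = (r1+r2)·wrap + 2·C·cosβ = 10·3.3419 + 2·99.4987 = 232.4168

L=232.417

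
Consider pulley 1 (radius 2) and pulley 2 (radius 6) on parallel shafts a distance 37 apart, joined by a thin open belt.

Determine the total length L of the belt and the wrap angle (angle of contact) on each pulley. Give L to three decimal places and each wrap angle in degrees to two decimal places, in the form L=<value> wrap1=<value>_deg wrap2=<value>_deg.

open belt: β = asin((r2−r1)/C) = asin(4/37) = 6.2063°
wrap1 = π − 2β = 167.5875°
wrap2 = π + 2β = 192.4125°
tangent length = C·cosβ = 36.7831
L = r1·wrap1 + r2·wrap2 + 2·C·cosβ = 2·2.9250 + 6·3.3582 + 2·36.7831 = 99.5656

L=99.566 wrap1=167.59_deg wrap2=192.41_deg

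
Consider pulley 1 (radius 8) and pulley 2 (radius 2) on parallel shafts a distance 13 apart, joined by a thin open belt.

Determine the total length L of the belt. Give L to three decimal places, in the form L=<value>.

open belt: β = asin((r2−r1)/C) = asin(-6/13) = -27.4864°
wrap1 = π − 2β = 234.9729°
wrap2 = π + 2β = 125.0271°
tangent length = C·cosβ = 11.5326
L = r1·wrap1 + r2·wrap2 + 2·C·cosβ = 8·4.1010 + 2·2.1821 + 2·11.5326 = 60.2378

L=60.238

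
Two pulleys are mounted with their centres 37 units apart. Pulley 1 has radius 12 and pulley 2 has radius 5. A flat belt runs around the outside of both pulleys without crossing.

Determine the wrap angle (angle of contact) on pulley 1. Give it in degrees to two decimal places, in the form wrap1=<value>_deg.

open belt: β = asin((r2−r1)/C) = asin(-7/37) = -10.9055°
wrap1 = π − 2β = 201.8109°
wrap2 = π + 2β = 158.1891°

wrap1=201.81_deg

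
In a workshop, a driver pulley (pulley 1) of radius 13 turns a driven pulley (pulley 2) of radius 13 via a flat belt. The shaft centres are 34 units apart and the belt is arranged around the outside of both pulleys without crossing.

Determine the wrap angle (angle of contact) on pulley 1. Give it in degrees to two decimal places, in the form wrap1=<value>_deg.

wrap1=180.00_deg

open belt: β = asin((r2−r1)/C) = asin(0/34) = 0.0000°
wrap1 = π − 2β = 180.0000°
wrap2 = π + 2β = 180.0000°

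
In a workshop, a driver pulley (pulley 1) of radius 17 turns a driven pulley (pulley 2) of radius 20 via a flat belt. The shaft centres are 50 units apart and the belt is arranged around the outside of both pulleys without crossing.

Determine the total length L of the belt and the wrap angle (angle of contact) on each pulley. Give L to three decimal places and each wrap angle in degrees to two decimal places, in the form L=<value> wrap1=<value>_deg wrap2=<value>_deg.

open belt: β = asin((r2−r1)/C) = asin(3/50) = 3.4398°
wrap1 = π − 2β = 173.1204°
wrap2 = π + 2β = 186.8796°
tangent length = C·cosβ = 49.9099
L = r1·wrap1 + r2·wrap2 + 2·C·cosβ = 17·3.0215 + 20·3.2617 + 2·49.9099 = 216.4190

L=216.419 wrap1=173.12_deg wrap2=186.88_deg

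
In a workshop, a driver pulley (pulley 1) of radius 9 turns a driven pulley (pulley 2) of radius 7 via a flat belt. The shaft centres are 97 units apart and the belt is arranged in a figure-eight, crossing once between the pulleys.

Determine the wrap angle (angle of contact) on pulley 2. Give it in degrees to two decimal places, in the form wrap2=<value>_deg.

wrap2=198.99_deg

crossed belt: β = asin((r1+r2)/C) = asin(16/97) = 9.4942°
wrap1 = wrap2 = π + 2β = 198.9885°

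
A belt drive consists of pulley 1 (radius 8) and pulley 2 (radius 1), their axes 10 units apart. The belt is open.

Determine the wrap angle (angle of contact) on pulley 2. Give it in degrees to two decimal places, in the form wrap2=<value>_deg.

wrap2=91.15_deg

open belt: β = asin((r2−r1)/C) = asin(-7/10) = -44.4270°
wrap1 = π − 2β = 268.8540°
wrap2 = π + 2β = 91.1460°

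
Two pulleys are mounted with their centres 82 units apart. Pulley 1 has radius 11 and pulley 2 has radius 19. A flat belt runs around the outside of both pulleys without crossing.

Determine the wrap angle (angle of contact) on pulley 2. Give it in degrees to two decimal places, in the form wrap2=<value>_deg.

wrap2=191.20_deg

open belt: β = asin((r2−r1)/C) = asin(8/82) = 5.5987°
wrap1 = π − 2β = 168.8025°
wrap2 = π + 2β = 191.1975°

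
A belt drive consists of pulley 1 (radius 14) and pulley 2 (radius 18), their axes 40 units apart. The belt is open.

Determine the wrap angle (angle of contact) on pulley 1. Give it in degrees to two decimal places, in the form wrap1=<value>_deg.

wrap1=168.52_deg

open belt: β = asin((r2−r1)/C) = asin(4/40) = 5.7392°
wrap1 = π − 2β = 168.5217°
wrap2 = π + 2β = 191.4783°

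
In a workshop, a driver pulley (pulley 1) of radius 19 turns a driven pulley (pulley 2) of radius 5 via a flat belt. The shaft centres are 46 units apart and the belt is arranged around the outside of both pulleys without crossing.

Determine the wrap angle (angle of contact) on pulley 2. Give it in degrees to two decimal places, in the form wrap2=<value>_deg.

wrap2=144.56_deg

open belt: β = asin((r2−r1)/C) = asin(-14/46) = -17.7189°
wrap1 = π − 2β = 215.4379°
wrap2 = π + 2β = 144.5621°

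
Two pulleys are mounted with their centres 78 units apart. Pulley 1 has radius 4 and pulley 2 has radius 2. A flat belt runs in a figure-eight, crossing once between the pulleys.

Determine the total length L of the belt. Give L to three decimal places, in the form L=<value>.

L=175.311

crossed belt: β = asin((r1+r2)/C) = asin(6/78) = 4.4117°
wrap1 = wrap2 = π + 2β = 188.8235°
tangent length = C·cosβ = 77.7689
L = (r1+r2)·wrap + 2·C·cosβ = 6·3.2956 + 2·77.7689 = 175.3113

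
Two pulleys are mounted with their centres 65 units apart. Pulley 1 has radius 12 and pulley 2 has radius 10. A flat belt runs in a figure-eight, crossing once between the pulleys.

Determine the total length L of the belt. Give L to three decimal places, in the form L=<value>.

L=206.635

crossed belt: β = asin((r1+r2)/C) = asin(22/65) = 19.7832°
wrap1 = wrap2 = π + 2β = 219.5663°
tangent length = C·cosβ = 61.1637
L = (r1+r2)·wrap + 2·C·cosβ = 22·3.8322 + 2·61.1637 = 206.6349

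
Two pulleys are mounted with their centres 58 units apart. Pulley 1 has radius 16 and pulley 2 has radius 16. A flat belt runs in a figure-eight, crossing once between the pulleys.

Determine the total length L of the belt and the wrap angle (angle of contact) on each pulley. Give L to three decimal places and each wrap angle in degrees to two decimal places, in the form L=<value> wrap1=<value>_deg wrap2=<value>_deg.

L=234.682 wrap1=246.97_deg wrap2=246.97_deg

crossed belt: β = asin((r1+r2)/C) = asin(32/58) = 33.4854°
wrap1 = wrap2 = π + 2β = 246.9708°
tangent length = C·cosβ = 48.3735
L = (r1+r2)·wrap + 2·C·cosβ = 32·4.3105 + 2·48.3735 = 234.6816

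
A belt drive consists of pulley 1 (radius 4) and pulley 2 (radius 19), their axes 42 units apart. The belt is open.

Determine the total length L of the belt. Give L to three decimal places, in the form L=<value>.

open belt: β = asin((r2−r1)/C) = asin(15/42) = 20.9248°
wrap1 = π − 2β = 138.1503°
wrap2 = π + 2β = 221.8497°
tangent length = C·cosβ = 39.2301
L = r1·wrap1 + r2·wrap2 + 2·C·cosβ = 4·2.4112 + 19·3.8720 + 2·39.2301 = 161.6730

L=161.673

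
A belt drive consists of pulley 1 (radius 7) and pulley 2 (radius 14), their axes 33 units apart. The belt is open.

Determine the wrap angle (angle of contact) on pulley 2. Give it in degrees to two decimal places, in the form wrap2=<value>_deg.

wrap2=204.49_deg

open belt: β = asin((r2−r1)/C) = asin(7/33) = 12.2467°
wrap1 = π − 2β = 155.5066°
wrap2 = π + 2β = 204.4934°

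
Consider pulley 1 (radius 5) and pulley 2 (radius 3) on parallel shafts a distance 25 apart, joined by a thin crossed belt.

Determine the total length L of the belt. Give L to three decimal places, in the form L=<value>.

crossed belt: β = asin((r1+r2)/C) = asin(8/25) = 18.6629°
wrap1 = wrap2 = π + 2β = 217.3258°
tangent length = C·cosβ = 23.6854
L = (r1+r2)·wrap + 2·C·cosβ = 8·3.7931 + 2·23.6854 = 77.7153

L=77.715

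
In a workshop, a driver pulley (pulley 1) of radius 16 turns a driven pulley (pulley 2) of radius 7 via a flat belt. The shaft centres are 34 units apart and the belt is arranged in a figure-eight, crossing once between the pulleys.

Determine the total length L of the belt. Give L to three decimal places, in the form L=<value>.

L=156.513

crossed belt: β = asin((r1+r2)/C) = asin(23/34) = 42.5685°
wrap1 = wrap2 = π + 2β = 265.1369°
tangent length = C·cosβ = 25.0400
L = (r1+r2)·wrap + 2·C·cosβ = 23·4.6275 + 2·25.0400 = 156.5127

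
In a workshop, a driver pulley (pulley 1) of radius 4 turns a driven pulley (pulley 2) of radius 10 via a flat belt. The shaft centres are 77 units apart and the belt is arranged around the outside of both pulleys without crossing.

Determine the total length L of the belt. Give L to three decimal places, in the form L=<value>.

L=198.450

open belt: β = asin((r2−r1)/C) = asin(6/77) = 4.4691°
wrap1 = π − 2β = 171.0617°
wrap2 = π + 2β = 188.9383°
tangent length = C·cosβ = 76.7659
L = r1·wrap1 + r2·wrap2 + 2·C·cosβ = 4·2.9856 + 10·3.2976 + 2·76.7659 = 198.4501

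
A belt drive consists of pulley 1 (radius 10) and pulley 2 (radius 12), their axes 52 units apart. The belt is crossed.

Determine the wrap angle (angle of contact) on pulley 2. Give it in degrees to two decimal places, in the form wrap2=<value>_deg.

wrap2=230.06_deg

crossed belt: β = asin((r1+r2)/C) = asin(22/52) = 25.0290°
wrap1 = wrap2 = π + 2β = 230.0580°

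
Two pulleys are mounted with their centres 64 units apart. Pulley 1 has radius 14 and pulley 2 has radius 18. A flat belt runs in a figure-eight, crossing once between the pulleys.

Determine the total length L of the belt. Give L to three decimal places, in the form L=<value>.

crossed belt: β = asin((r1+r2)/C) = asin(32/64) = 30.0000°
wrap1 = wrap2 = π + 2β = 240.0000°
tangent length = C·cosβ = 55.4256
L = (r1+r2)·wrap + 2·C·cosβ = 32·4.1888 + 2·55.4256 = 244.8925

L=244.893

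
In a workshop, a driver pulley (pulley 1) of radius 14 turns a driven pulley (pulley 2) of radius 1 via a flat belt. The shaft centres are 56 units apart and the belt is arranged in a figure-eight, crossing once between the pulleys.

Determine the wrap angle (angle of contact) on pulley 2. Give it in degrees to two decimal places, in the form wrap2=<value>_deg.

crossed belt: β = asin((r1+r2)/C) = asin(15/56) = 15.5368°
wrap1 = wrap2 = π + 2β = 211.0736°

wrap2=211.07_deg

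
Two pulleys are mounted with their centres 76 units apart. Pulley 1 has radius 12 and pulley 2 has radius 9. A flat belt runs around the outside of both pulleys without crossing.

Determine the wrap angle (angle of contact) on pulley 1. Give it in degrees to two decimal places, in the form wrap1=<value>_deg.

open belt: β = asin((r2−r1)/C) = asin(-3/76) = -2.2623°
wrap1 = π − 2β = 184.5245°
wrap2 = π + 2β = 175.4755°

wrap1=184.52_deg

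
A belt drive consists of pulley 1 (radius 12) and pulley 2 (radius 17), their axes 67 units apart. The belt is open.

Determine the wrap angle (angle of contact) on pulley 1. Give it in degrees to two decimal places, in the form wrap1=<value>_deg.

wrap1=171.44_deg

open belt: β = asin((r2−r1)/C) = asin(5/67) = 4.2798°
wrap1 = π − 2β = 171.4404°
wrap2 = π + 2β = 188.5596°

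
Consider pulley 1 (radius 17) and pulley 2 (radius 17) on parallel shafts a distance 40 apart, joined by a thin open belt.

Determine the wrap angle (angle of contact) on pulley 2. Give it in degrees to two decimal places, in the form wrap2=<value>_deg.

wrap2=180.00_deg

open belt: β = asin((r2−r1)/C) = asin(0/40) = 0.0000°
wrap1 = π − 2β = 180.0000°
wrap2 = π + 2β = 180.0000°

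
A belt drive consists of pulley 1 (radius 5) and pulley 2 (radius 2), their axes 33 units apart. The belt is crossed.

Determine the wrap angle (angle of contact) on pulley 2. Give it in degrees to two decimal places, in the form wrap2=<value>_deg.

crossed belt: β = asin((r1+r2)/C) = asin(7/33) = 12.2467°
wrap1 = wrap2 = π + 2β = 204.4934°

wrap2=204.49_deg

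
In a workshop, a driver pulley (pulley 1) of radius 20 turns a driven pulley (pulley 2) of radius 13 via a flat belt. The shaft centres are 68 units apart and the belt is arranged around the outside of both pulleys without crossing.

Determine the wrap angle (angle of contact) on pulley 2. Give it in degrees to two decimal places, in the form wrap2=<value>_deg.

wrap2=168.18_deg

open belt: β = asin((r2−r1)/C) = asin(-7/68) = -5.9086°
wrap1 = π − 2β = 191.8171°
wrap2 = π + 2β = 168.1829°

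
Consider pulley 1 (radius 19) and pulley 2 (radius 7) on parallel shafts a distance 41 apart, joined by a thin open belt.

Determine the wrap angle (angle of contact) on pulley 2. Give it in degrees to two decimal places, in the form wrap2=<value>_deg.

wrap2=145.96_deg

open belt: β = asin((r2−r1)/C) = asin(-12/41) = -17.0186°
wrap1 = π − 2β = 214.0373°
wrap2 = π + 2β = 145.9627°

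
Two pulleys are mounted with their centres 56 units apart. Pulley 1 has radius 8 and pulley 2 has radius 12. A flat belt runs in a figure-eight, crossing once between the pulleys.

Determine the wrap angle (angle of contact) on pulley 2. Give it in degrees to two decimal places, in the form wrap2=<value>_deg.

crossed belt: β = asin((r1+r2)/C) = asin(20/56) = 20.9248°
wrap1 = wrap2 = π + 2β = 221.8497°

wrap2=221.85_deg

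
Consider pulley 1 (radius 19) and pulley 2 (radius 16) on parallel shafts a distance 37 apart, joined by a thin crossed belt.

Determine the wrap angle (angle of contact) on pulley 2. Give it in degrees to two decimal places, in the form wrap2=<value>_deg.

wrap2=322.15_deg

crossed belt: β = asin((r1+r2)/C) = asin(35/37) = 71.0754°
wrap1 = wrap2 = π + 2β = 322.1507°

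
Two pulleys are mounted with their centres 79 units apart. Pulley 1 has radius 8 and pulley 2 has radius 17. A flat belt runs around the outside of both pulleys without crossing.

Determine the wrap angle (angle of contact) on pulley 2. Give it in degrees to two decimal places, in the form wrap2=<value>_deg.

wrap2=193.08_deg

open belt: β = asin((r2−r1)/C) = asin(9/79) = 6.5416°
wrap1 = π − 2β = 166.9169°
wrap2 = π + 2β = 193.0831°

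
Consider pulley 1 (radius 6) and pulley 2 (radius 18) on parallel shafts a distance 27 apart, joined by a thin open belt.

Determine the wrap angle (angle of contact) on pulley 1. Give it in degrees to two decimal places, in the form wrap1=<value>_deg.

open belt: β = asin((r2−r1)/C) = asin(12/27) = 26.3878°
wrap1 = π − 2β = 127.2244°
wrap2 = π + 2β = 232.7756°

wrap1=127.22_deg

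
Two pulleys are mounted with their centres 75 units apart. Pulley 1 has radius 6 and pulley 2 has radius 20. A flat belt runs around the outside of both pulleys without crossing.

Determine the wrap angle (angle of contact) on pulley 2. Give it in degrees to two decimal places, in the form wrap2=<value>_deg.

open belt: β = asin((r2−r1)/C) = asin(14/75) = 10.7583°
wrap1 = π − 2β = 158.4834°
wrap2 = π + 2β = 201.5166°

wrap2=201.52_deg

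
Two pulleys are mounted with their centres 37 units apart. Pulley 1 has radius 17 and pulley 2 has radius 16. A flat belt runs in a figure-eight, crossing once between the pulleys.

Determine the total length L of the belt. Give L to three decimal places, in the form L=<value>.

L=209.839

crossed belt: β = asin((r1+r2)/C) = asin(33/37) = 63.1120°
wrap1 = wrap2 = π + 2β = 306.2239°
tangent length = C·cosβ = 16.7332
L = (r1+r2)·wrap + 2·C·cosβ = 33·5.3446 + 2·16.7332 = 209.8387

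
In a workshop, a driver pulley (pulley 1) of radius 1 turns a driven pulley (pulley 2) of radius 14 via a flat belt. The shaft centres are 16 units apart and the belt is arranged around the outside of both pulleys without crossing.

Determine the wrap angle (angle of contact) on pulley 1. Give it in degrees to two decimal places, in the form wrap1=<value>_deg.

open belt: β = asin((r2−r1)/C) = asin(13/16) = 54.3409°
wrap1 = π − 2β = 71.3182°
wrap2 = π + 2β = 288.6818°

wrap1=71.32_deg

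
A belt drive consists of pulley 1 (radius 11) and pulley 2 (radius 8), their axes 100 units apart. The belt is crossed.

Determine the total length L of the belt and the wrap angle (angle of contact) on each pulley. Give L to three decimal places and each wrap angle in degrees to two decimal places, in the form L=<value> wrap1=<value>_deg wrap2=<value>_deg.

L=263.311 wrap1=201.91_deg wrap2=201.91_deg

crossed belt: β = asin((r1+r2)/C) = asin(19/100) = 10.9528°
wrap1 = wrap2 = π + 2β = 201.9056°
tangent length = C·cosβ = 98.1784
L = (r1+r2)·wrap + 2·C·cosβ = 19·3.5239 + 2·98.1784 = 263.3112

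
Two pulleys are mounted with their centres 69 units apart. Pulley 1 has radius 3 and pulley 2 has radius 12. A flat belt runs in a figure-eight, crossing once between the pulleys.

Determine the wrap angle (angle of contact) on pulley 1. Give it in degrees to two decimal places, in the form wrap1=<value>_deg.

crossed belt: β = asin((r1+r2)/C) = asin(15/69) = 12.5559°
wrap1 = wrap2 = π + 2β = 205.1117°

wrap1=205.11_deg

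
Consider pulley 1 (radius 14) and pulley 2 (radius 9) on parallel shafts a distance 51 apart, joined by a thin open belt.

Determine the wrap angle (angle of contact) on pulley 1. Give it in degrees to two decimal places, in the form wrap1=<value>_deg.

wrap1=191.25_deg

open belt: β = asin((r2−r1)/C) = asin(-5/51) = -5.6263°
wrap1 = π − 2β = 191.2525°
wrap2 = π + 2β = 168.7475°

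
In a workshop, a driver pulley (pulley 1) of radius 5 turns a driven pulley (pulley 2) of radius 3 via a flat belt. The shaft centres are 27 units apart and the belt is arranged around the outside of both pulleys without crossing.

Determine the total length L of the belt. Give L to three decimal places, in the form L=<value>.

open belt: β = asin((r2−r1)/C) = asin(-2/27) = -4.2480°
wrap1 = π − 2β = 188.4960°
wrap2 = π + 2β = 171.5040°
tangent length = C·cosβ = 26.9258
L = r1·wrap1 + r2·wrap2 + 2·C·cosβ = 5·3.2899 + 3·2.9933 + 2·26.9258 = 79.2810

L=79.281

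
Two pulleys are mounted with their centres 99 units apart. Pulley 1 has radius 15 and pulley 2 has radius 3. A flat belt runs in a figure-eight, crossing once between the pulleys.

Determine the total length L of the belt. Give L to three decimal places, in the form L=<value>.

L=257.831

crossed belt: β = asin((r1+r2)/C) = asin(18/99) = 10.4757°
wrap1 = wrap2 = π + 2β = 200.9514°
tangent length = C·cosβ = 97.3499
L = (r1+r2)·wrap + 2·C·cosβ = 18·3.5073 + 2·97.3499 = 257.8305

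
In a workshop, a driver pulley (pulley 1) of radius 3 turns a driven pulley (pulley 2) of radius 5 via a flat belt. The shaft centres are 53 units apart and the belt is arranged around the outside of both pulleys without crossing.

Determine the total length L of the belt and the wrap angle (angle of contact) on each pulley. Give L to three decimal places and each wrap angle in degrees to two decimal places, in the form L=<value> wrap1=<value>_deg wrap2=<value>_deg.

open belt: β = asin((r2−r1)/C) = asin(2/53) = 2.1626°
wrap1 = π − 2β = 175.6748°
wrap2 = π + 2β = 184.3252°
tangent length = C·cosβ = 52.9623
L = r1·wrap1 + r2·wrap2 + 2·C·cosβ = 3·3.0661 + 5·3.2171 + 2·52.9623 = 131.2082

L=131.208 wrap1=175.67_deg wrap2=184.33_deg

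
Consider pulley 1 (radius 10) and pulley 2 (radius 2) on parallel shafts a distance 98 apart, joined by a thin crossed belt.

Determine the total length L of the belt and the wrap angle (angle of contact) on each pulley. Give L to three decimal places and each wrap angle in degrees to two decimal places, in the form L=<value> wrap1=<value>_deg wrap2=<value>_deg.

L=235.170 wrap1=194.07_deg wrap2=194.07_deg

crossed belt: β = asin((r1+r2)/C) = asin(12/98) = 7.0335°
wrap1 = wrap2 = π + 2β = 194.0669°
tangent length = C·cosβ = 97.2625
L = (r1+r2)·wrap + 2·C·cosβ = 12·3.3871 + 2·97.2625 = 235.1703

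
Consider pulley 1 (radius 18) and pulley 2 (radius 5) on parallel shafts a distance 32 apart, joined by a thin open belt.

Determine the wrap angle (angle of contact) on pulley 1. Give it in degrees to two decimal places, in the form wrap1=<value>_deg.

open belt: β = asin((r2−r1)/C) = asin(-13/32) = -23.9695°
wrap1 = π − 2β = 227.9390°
wrap2 = π + 2β = 132.0610°

wrap1=227.94_deg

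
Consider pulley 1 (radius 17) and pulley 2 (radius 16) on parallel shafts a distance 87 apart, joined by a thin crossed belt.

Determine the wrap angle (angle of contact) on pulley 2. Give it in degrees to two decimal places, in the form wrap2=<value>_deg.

wrap2=224.58_deg

crossed belt: β = asin((r1+r2)/C) = asin(33/87) = 22.2910°
wrap1 = wrap2 = π + 2β = 224.5819°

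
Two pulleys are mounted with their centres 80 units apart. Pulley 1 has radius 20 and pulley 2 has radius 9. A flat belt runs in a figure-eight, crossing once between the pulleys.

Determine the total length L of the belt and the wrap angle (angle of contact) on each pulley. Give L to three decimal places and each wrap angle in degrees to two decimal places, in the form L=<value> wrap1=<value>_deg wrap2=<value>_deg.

L=261.739 wrap1=222.51_deg wrap2=222.51_deg

crossed belt: β = asin((r1+r2)/C) = asin(29/80) = 21.2538°
wrap1 = wrap2 = π + 2β = 222.5076°
tangent length = C·cosβ = 74.5587
L = (r1+r2)·wrap + 2·C·cosβ = 29·3.8835 + 2·74.5587 = 261.7386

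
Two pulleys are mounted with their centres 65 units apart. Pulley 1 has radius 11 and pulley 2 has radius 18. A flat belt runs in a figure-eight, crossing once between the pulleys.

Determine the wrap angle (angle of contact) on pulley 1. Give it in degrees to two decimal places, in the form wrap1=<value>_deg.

wrap1=232.99_deg

crossed belt: β = asin((r1+r2)/C) = asin(29/65) = 26.4972°
wrap1 = wrap2 = π + 2β = 232.9944°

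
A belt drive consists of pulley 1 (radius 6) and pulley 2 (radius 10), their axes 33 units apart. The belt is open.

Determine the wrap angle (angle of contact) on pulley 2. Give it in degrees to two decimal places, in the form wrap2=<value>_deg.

wrap2=193.92_deg

open belt: β = asin((r2−r1)/C) = asin(4/33) = 6.9621°
wrap1 = π − 2β = 166.0759°
wrap2 = π + 2β = 193.9241°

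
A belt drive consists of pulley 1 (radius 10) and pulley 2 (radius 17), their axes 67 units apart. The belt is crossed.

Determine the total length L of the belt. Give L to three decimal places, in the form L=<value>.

L=229.859

crossed belt: β = asin((r1+r2)/C) = asin(27/67) = 23.7649°
wrap1 = wrap2 = π + 2β = 227.5298°
tangent length = C·cosβ = 61.3188
L = (r1+r2)·wrap + 2·C·cosβ = 27·3.9711 + 2·61.3188 = 229.8586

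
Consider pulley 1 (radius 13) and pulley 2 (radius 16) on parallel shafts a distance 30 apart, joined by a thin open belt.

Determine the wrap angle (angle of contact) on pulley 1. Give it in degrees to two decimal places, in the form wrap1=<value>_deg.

open belt: β = asin((r2−r1)/C) = asin(3/30) = 5.7392°
wrap1 = π − 2β = 168.5217°
wrap2 = π + 2β = 191.4783°

wrap1=168.52_deg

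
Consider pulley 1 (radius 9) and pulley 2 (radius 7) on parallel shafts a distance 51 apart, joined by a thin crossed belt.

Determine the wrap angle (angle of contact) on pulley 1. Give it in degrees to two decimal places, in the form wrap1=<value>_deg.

crossed belt: β = asin((r1+r2)/C) = asin(16/51) = 18.2839°
wrap1 = wrap2 = π + 2β = 216.5678°

wrap1=216.57_deg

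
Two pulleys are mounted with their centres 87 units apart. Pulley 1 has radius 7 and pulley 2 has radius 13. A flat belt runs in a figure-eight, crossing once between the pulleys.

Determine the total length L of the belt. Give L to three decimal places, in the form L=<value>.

L=241.450

crossed belt: β = asin((r1+r2)/C) = asin(20/87) = 13.2903°
wrap1 = wrap2 = π + 2β = 206.5806°
tangent length = C·cosβ = 84.6699
L = (r1+r2)·wrap + 2·C·cosβ = 20·3.6055 + 2·84.6699 = 241.4501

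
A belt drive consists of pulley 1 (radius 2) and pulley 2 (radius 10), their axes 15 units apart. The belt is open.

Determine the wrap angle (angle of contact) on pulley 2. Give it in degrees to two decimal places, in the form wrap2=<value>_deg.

open belt: β = asin((r2−r1)/C) = asin(8/15) = 32.2310°
wrap1 = π − 2β = 115.5381°
wrap2 = π + 2β = 244.4619°

wrap2=244.46_deg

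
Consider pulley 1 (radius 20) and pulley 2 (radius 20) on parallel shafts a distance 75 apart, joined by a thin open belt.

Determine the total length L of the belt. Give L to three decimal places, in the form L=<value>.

open belt: β = asin((r2−r1)/C) = asin(0/75) = 0.0000°
wrap1 = π − 2β = 180.0000°
wrap2 = π + 2β = 180.0000°
tangent length = C·cosβ = 75.0000
L = r1·wrap1 + r2·wrap2 + 2·C·cosβ = 20·3.1416 + 20·3.1416 + 2·75.0000 = 275.6637

L=275.664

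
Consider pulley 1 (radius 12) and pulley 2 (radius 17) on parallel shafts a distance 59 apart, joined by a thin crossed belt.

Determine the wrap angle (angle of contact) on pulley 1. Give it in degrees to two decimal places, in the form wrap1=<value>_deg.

wrap1=238.88_deg

crossed belt: β = asin((r1+r2)/C) = asin(29/59) = 29.4409°
wrap1 = wrap2 = π + 2β = 238.8818°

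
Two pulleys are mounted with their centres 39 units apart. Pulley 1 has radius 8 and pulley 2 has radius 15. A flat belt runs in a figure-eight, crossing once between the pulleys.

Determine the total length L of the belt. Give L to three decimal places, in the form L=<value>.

L=164.263

crossed belt: β = asin((r1+r2)/C) = asin(23/39) = 36.1388°
wrap1 = wrap2 = π + 2β = 252.2776°
tangent length = C·cosβ = 31.4960
L = (r1+r2)·wrap + 2·C·cosβ = 23·4.4031 + 2·31.4960 = 164.2628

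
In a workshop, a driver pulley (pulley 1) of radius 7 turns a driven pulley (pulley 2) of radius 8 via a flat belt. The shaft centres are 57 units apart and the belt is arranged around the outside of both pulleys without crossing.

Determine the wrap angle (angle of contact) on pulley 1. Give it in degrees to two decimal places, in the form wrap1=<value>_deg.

open belt: β = asin((r2−r1)/C) = asin(1/57) = 1.0052°
wrap1 = π − 2β = 177.9895°
wrap2 = π + 2β = 182.0105°

wrap1=177.99_deg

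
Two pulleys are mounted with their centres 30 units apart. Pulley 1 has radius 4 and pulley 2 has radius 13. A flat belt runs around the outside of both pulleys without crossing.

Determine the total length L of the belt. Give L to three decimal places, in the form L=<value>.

L=116.128

open belt: β = asin((r2−r1)/C) = asin(9/30) = 17.4576°
wrap1 = π − 2β = 145.0848°
wrap2 = π + 2β = 214.9152°
tangent length = C·cosβ = 28.6182
L = r1·wrap1 + r2·wrap2 + 2·C·cosβ = 4·2.5322 + 13·3.7510 + 2·28.6182 = 116.1279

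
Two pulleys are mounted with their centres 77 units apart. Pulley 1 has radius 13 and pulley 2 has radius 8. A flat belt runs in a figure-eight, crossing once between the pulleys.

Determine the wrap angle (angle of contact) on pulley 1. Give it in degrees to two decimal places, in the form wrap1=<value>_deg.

crossed belt: β = asin((r1+r2)/C) = asin(21/77) = 15.8266°
wrap1 = wrap2 = π + 2β = 211.6532°

wrap1=211.65_deg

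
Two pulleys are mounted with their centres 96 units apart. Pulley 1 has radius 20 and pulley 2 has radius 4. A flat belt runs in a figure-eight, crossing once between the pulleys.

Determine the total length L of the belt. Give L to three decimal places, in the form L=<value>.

L=273.430

crossed belt: β = asin((r1+r2)/C) = asin(24/96) = 14.4775°
wrap1 = wrap2 = π + 2β = 208.9550°
tangent length = C·cosβ = 92.9516
L = (r1+r2)·wrap + 2·C·cosβ = 24·3.6470 + 2·92.9516 = 273.4301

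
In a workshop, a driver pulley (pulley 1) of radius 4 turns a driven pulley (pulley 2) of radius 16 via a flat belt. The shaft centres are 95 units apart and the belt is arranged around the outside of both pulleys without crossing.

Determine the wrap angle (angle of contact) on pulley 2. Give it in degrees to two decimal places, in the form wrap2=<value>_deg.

open belt: β = asin((r2−r1)/C) = asin(12/95) = 7.2567°
wrap1 = π − 2β = 165.4865°
wrap2 = π + 2β = 194.5135°

wrap2=194.51_deg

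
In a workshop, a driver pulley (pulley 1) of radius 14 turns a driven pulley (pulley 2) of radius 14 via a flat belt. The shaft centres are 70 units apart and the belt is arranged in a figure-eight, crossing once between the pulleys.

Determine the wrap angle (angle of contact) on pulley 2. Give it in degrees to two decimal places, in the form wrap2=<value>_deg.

crossed belt: β = asin((r1+r2)/C) = asin(28/70) = 23.5782°
wrap1 = wrap2 = π + 2β = 227.1564°

wrap2=227.16_deg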